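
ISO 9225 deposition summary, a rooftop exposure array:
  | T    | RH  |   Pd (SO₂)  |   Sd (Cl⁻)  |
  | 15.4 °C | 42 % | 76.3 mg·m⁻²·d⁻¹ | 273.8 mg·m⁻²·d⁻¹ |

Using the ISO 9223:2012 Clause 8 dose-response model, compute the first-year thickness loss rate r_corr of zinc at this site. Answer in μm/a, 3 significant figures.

zinc: f(T) = -0.071·(T−10) [T>10 °C] = -0.3834
  sulphur-dioxide contribution → 0.4087 μm/a
  chloride contribution → 2.222 μm/a
  ⇒ r_corr(zinc) = 2.631 μm/a

r_corr = 2.63 μm/a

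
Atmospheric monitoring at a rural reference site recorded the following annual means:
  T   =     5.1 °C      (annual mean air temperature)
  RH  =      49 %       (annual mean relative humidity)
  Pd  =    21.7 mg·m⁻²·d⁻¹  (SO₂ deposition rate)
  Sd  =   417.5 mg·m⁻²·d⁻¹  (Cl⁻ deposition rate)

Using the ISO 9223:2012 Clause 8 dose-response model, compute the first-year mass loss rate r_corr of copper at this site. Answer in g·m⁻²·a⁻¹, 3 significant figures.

copper: temperature factor f = +0.126·(-4.9) = -0.6174
  SO₂ term: 0.0053·21.7^0.26·exp(0.059·49-0.6174) = 0.1146
  Cl⁻ term: 0.01025·417.5^0.27·exp(0.036·49+0.049·5.1) = 0.3917
  r_corr = 0.1146 + 0.3917 = 0.5063 μm/a
Convert to mass loss: 0.5063 μm/a × 8.96 g/cm³ = 4.536 g·m⁻²·a⁻¹

r_corr = 4.54 g·m⁻²·a⁻¹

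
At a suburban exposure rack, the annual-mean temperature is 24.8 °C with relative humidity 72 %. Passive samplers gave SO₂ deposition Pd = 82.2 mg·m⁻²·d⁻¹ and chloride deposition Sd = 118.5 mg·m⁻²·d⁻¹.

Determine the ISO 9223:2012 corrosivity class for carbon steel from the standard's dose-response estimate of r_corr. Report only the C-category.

carbon steel: f(T) = -0.054·(T−10) [T>10 °C] = -0.7992
  SO₂ term: 1.77·82.2^0.52·exp(0.02·72-0.7992) = 33.27
  Cl⁻ term: 0.102·118.5^0.62·exp(0.033·72+0.04·24.8) = 57.15
  r_corr = 33.27 + 57.15 = 90.42 μm/a
90.4 μm/a falls in (80, 200] for carbon steel → category C5

C5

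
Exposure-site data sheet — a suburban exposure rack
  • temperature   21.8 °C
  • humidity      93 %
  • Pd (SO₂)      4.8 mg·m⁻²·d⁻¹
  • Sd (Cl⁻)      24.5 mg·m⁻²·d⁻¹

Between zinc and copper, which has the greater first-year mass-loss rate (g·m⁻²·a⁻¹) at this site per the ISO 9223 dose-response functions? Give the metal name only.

zinc: T>10 °C ⇒ hinge -0.071·(21.8−10) = -0.8378
  SO₂ term: 0.0129·4.8^0.44·exp(0.046·93-0.8378) = 0.8024
  Sd branch = 0.0175·Sd^0.57·e^(0.008·RH+0.085·T) = 1.455 μm/a
  r_corr = 0.8024 + 1.455 = 2.257 μm/a
  mass loss = 2.257 μm/a × 7.14 g/cm³ = 16.11 g·m⁻²·a⁻¹
copper: f(T) = -0.080·(T−10) [T>10 °C] = -0.9440
  SO₂ term: 0.0053·4.8^0.26·exp(0.059·93-0.9440) = 0.7489
  Sd branch = 0.01025·Sd^0.27·e^(0.036·RH+0.049·T) = 2.012 μm/a
  r_corr = 0.7489 + 2.012 = 2.761 μm/a
  mass loss = 2.761 μm/a × 8.96 g/cm³ = 24.74 g·m⁻²·a⁻¹
Ordering by g·m⁻²·a⁻¹: copper (24.7) > zinc (16.1)

copper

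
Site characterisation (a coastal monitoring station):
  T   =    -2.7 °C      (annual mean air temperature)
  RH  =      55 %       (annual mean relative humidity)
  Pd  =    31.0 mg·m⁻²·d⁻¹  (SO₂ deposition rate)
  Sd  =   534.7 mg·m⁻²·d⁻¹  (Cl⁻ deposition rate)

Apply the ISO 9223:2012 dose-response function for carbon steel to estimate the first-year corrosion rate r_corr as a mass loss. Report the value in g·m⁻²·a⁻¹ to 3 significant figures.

r_corr = 254 g·m⁻²·a⁻¹

carbon steel: T≤10 °C ⇒ hinge +0.150·(-2.7−10) = -1.9050
  Pd branch = 1.77·Pd^0.52·e^(0.02·RH+f) = 4.719 μm/a
  Cl⁻ term: 0.102·534.7^0.62·exp(0.033·55+0.04·-2.7) = 27.63
  sum: 4.719 + 27.63 → r_corr = 32.35 μm/a
Convert to mass loss: 32.35 μm/a × 7.85 g/cm³ = 253.9 g·m⁻²·a⁻¹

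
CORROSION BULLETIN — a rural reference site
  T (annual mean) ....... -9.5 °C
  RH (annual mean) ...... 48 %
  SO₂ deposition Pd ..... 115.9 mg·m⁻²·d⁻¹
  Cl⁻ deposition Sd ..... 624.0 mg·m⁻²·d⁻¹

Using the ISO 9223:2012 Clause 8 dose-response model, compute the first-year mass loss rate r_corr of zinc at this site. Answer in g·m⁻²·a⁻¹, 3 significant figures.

zinc: temperature factor f = +0.038·(-19.5) = -0.7410
  sulphur-dioxide contribution → 0.4528 μm/a
  chloride contribution → 0.4491 μm/a
  ⇒ r_corr(zinc) = 0.9019 μm/a
Convert to mass loss: 0.9019 μm/a × 7.14 g/cm³ = 6.44 g·m⁻²·a⁻¹

r_corr = 6.44 g·m⁻²·a⁻¹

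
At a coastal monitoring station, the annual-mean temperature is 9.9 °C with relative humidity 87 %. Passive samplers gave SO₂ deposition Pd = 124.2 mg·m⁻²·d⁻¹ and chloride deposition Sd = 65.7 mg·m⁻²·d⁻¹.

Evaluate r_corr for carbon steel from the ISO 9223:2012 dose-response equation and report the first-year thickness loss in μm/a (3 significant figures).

r_corr = 158 μm/a

carbon steel: f(T) = +0.150·(T−10) [T≤10 °C] = -0.0150
  SO₂ term: 1.77·124.2^0.52·exp(0.02·87-0.0150) = 121.9
  Sd branch = 0.102·Sd^0.62·e^(0.033·RH+0.04·T) = 35.84 μm/a
  r_corr = 121.9 + 35.84 = 157.8 μm/a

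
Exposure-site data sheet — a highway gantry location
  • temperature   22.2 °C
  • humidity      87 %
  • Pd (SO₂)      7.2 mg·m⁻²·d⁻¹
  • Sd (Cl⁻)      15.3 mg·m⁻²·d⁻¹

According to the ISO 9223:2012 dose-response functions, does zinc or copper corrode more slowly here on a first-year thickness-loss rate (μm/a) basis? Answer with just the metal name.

zinc

zinc: f(T) = -0.071·(T−10) [T>10 °C] = -0.8662
  SO₂ term: 0.0129·7.2^0.44·exp(0.046·87-0.8662) = 0.7074
  Cl⁻ term: 0.0175·15.3^0.57·exp(0.008·87+0.085·22.2) = 1.097
  sum: 0.7074 + 1.097 → r_corr = 1.804 μm/a
copper: T>10 °C ⇒ hinge -0.080·(22.2−10) = -0.9760
  SO₂ term: 0.0053·7.2^0.26·exp(0.059·87-0.9760) = 0.5656
  Cl⁻ term: 0.01025·15.3^0.27·exp(0.036·87+0.049·22.2) = 1.456
  r_corr = 0.5656 + 1.456 = 2.022 μm/a
Ordering by μm/a: copper (2.02) > zinc (1.8)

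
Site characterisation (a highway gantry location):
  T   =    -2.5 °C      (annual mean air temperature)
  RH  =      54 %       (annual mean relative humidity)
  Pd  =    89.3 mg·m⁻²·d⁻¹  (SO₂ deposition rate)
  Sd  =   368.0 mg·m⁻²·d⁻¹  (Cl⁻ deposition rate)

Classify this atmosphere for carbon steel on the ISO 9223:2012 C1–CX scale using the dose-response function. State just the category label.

carbon steel: f(T) = +0.150·(T−10) [T≤10 °C] = -1.8750
  Pd branch = 1.77·Pd^0.52·e^(0.02·RH+f) = 8.263 μm/a
  Cl⁻ term: 0.102·368.0^0.62·exp(0.033·54+0.04·-2.5) = 21.38
  r_corr = 8.263 + 21.38 = 29.64 μm/a
ISO 9223 Table 2 (carbon steel): 25 < 29.6 ≤ 50 μm/a ⇒ C3

C3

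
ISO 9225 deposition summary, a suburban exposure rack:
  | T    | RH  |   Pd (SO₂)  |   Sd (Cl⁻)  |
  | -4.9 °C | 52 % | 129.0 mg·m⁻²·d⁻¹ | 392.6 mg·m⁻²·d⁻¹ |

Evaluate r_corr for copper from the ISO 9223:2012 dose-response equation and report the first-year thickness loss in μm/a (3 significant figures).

copper: T≤10 °C ⇒ hinge +0.126·(-4.9−10) = -1.8774
  sulphur-dioxide contribution → 0.06167 μm/a
  chloride contribution → 0.2629 μm/a
  total first-year rate 0.3246 μm/a

r_corr = 0.325 μm/a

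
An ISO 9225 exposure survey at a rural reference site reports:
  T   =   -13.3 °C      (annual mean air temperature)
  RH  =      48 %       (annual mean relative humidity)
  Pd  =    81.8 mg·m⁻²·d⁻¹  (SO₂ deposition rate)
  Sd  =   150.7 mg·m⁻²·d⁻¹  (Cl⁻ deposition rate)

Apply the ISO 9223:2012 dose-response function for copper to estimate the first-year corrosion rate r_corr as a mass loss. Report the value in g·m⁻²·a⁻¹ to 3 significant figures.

copper: temperature factor f = +0.126·(-23.3) = -2.9358
  sulphur-dioxide contribution → 0.01501 μm/a
  chloride contribution → 0.1165 μm/a
  total first-year rate 0.1315 μm/a
Convert to mass loss: 0.1315 μm/a × 8.96 g/cm³ = 1.178 g·m⁻²·a⁻¹

r_corr = 1.18 g·m⁻²·a⁻¹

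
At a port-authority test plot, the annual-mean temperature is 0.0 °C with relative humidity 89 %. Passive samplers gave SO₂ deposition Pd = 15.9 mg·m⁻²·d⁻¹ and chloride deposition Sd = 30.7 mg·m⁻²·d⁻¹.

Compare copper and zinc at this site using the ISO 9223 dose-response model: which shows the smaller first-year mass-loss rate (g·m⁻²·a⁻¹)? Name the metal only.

copper

copper: temperature factor f = +0.126·(-10.0) = -1.2600
  sulphur-dioxide contribution → 0.5887 μm/a
  chloride contribution → 0.6364 μm/a
  ⇒ r_corr(copper) = 1.225 μm/a
  mass loss = 1.225 μm/a × 8.96 g/cm³ = 10.98 g·m⁻²·a⁻¹
zinc: temperature factor f = +0.038·(-10.0) = -0.3800
  sulphur-dioxide contribution → 1.787 μm/a
  chloride contribution → 0.2511 μm/a
  ⇒ r_corr(zinc) = 2.038 μm/a
  mass loss = 2.038 μm/a × 7.14 g/cm³ = 14.55 g·m⁻²·a⁻¹
Ordering by g·m⁻²·a⁻¹: zinc (14.6) > copper (11)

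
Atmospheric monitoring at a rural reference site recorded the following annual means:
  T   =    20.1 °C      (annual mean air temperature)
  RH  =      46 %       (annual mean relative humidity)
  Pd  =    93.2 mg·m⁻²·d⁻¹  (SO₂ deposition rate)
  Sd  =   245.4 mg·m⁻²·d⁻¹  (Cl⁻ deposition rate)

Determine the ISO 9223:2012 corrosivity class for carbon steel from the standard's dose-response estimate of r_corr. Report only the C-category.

C4

carbon steel: T>10 °C ⇒ hinge -0.054·(20.1−10) = -0.5454
  Pd branch = 1.77·Pd^0.52·e^(0.02·RH+f) = 27.21 μm/a
  Sd branch = 0.102·Sd^0.62·e^(0.033·RH+0.04·T) = 31.53 μm/a
  sum: 27.21 + 31.53 → r_corr = 58.74 μm/a
ISO 9223 Table 2 (carbon steel): 50 < 58.7 ≤ 80 μm/a ⇒ C4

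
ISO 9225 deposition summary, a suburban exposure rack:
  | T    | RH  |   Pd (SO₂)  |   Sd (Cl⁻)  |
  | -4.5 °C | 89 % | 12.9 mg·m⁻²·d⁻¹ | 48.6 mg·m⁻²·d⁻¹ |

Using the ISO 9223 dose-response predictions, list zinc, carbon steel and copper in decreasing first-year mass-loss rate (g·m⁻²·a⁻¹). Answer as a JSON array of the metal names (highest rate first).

["carbon steel", "zinc", "copper"]

zinc: T≤10 °C ⇒ hinge +0.038·(-4.5−10) = -0.5510
  sulphur-dioxide contribution → 1.374 μm/a
  chloride contribution → 0.2226 μm/a
  ⇒ r_corr(zinc) = 1.596 μm/a
  mass loss = 1.596 μm/a × 7.14 g/cm³ = 11.4 g·m⁻²·a⁻¹
carbon steel: f(T) = +0.150·(T−10) [T≤10 °C] = -2.1750
  sulphur-dioxide contribution → 4.507 μm/a
  chloride contribution → 17.85 μm/a
  ⇒ r_corr(carbon steel) = 22.36 μm/a
  mass loss = 22.36 μm/a × 7.85 g/cm³ = 175.5 g·m⁻²·a⁻¹
copper: f(T) = +0.126·(T−10) [T≤10 °C] = -1.8270
  sulphur-dioxide contribution → 0.3163 μm/a
  chloride contribution → 0.5779 μm/a
  ⇒ r_corr(copper) = 0.8941 μm/a
  mass loss = 0.8941 μm/a × 8.96 g/cm³ = 8.012 g·m⁻²·a⁻¹
Ordering by g·m⁻²·a⁻¹: carbon steel (176) > zinc (11.4) > copper (8.01)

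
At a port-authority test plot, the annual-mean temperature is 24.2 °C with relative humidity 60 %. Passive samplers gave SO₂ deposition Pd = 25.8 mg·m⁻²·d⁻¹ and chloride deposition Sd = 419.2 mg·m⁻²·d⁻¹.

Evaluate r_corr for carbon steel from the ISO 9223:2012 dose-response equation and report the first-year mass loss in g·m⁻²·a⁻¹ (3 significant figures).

carbon steel: f(T) = -0.054·(T−10) [T>10 °C] = -0.7668
  Pd branch = 1.77·Pd^0.52·e^(0.02·RH+f) = 14.8 μm/a
  Sd branch = 0.102·Sd^0.62·e^(0.033·RH+0.04·T) = 82.19 μm/a
  sum: 14.8 + 82.19 → r_corr = 96.98 μm/a
Convert to mass loss: 96.98 μm/a × 7.85 g/cm³ = 761.3 g·m⁻²·a⁻¹

r_corr = 761 g·m⁻²·a⁻¹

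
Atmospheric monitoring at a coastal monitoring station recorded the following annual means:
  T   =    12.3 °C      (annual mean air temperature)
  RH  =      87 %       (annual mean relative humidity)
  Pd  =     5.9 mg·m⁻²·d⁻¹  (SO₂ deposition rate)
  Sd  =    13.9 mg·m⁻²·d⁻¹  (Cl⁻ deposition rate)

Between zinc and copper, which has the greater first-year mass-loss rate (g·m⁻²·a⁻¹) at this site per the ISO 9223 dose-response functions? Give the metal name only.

zinc: temperature factor f = -0.071·(2.3) = -0.1633
  sulphur-dioxide contribution → 1.309 μm/a
  chloride contribution → 0.4476 μm/a
  ⇒ r_corr(zinc) = 1.756 μm/a
  mass loss = 1.756 μm/a × 7.14 g/cm³ = 12.54 g·m⁻²·a⁻¹
copper: temperature factor f = -0.080·(2.3) = -0.1840
  sulphur-dioxide contribution → 1.186 μm/a
  chloride contribution → 0.8736 μm/a
  total first-year rate 2.059 μm/a
  mass loss = 2.059 μm/a × 8.96 g/cm³ = 18.45 g·m⁻²·a⁻¹
Ordering by g·m⁻²·a⁻¹: copper (18.5) > zinc (12.5)

copper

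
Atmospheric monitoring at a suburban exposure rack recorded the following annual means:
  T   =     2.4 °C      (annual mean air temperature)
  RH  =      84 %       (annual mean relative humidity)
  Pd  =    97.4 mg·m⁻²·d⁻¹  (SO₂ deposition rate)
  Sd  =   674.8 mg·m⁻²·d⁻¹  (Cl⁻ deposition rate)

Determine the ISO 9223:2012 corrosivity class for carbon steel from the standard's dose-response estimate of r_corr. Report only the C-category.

carbon steel: T≤10 °C ⇒ hinge +0.150·(2.4−10) = -1.1400
  sulphur-dioxide contribution → 32.85 μm/a
  chloride contribution → 101.9 μm/a
  total first-year rate 134.8 μm/a
ISO 9223 Table 2 (carbon steel): 80 < 135 ≤ 200 μm/a ⇒ C5

C5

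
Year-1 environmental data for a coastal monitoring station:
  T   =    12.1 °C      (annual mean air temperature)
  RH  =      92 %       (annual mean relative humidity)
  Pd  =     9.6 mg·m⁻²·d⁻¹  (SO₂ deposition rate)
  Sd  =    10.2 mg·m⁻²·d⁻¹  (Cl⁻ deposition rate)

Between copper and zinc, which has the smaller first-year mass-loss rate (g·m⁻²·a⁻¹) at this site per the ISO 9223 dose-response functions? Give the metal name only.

zinc

copper: T>10 °C ⇒ hinge -0.080·(12.1−10) = -0.1680
  SO₂ term: 0.0053·9.6^0.26·exp(0.059·92-0.1680) = 1.837
  Cl⁻ term: 0.01025·10.2^0.27·exp(0.036·92+0.049·12.1) = 0.9526
  r_corr = 1.837 + 0.9526 = 2.789 μm/a
  mass loss = 2.789 μm/a × 8.96 g/cm³ = 24.99 g·m⁻²·a⁻¹
zinc: temperature factor f = -0.071·(2.1) = -0.1491
  Pd branch = 0.0129·Pd^0.44·e^(0.046·RH+f) = 2.07 μm/a
  Cl⁻ term: 0.0175·10.2^0.57·exp(0.008·92+0.085·12.1) = 0.3839
  sum: 2.07 + 0.3839 → r_corr = 2.454 μm/a
  mass loss = 2.454 μm/a × 7.14 g/cm³ = 17.52 g·m⁻²·a⁻¹
Ordering by g·m⁻²·a⁻¹: copper (25) > zinc (17.5)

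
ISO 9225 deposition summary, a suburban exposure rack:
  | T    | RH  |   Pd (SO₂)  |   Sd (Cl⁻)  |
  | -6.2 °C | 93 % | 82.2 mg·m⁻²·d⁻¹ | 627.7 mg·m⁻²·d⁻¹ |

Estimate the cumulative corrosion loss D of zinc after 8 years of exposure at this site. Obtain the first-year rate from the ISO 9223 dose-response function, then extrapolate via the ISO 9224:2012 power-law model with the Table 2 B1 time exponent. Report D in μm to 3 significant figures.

D(8) = 23.6 μm

zinc: temperature factor f = +0.038·(-16.2) = -0.6156
  SO₂ term: 0.0129·82.2^0.44·exp(0.046·93-0.6156) = 3.497
  Cl⁻ term: 0.0175·627.7^0.57·exp(0.008·93+0.085·-6.2) = 0.8551
  sum: 3.497 + 0.8551 → r_corr = 4.352 μm/a
Long-term exponent b (ISO 9224 Table 2, B1) = 0.813
  D(8) = 4.352 × 8^0.813 = 4.352 × 5.423 = 23.6 μm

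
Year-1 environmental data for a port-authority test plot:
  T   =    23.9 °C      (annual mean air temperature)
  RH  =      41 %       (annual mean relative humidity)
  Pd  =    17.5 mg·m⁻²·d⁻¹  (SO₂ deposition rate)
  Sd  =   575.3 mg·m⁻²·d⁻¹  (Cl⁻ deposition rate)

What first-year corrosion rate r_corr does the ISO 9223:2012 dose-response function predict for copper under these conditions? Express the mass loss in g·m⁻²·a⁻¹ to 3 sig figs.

copper: T>10 °C ⇒ hinge -0.080·(23.9−10) = -1.1120
  SO₂ term: 0.0053·17.5^0.26·exp(0.059·41-1.1120) = 0.04122
  Sd branch = 0.01025·Sd^0.27·e^(0.036·RH+0.049·T) = 0.8045 μm/a
  sum: 0.04122 + 0.8045 → r_corr = 0.8457 μm/a
Convert to mass loss: 0.8457 μm/a × 8.96 g/cm³ = 7.577 g·m⁻²·a⁻¹

r_corr = 7.58 g·m⁻²·a⁻¹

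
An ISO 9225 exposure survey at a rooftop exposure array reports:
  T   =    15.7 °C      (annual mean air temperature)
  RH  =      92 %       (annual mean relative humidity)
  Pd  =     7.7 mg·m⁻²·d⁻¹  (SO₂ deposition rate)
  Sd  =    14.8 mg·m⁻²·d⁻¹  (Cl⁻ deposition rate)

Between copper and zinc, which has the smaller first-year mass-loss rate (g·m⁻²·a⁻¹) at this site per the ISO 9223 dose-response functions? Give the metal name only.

zinc

copper: f(T) = -0.080·(T−10) [T>10 °C] = -0.4560
  Pd branch = 0.0053·Pd^0.26·e^(0.059·RH+f) = 1.3 μm/a
  Sd branch = 0.01025·Sd^0.27·e^(0.036·RH+0.049·T) = 1.257 μm/a
  sum: 1.3 + 1.257 → r_corr = 2.557 μm/a
  mass loss = 2.557 μm/a × 8.96 g/cm³ = 22.91 g·m⁻²·a⁻¹
zinc: temperature factor f = -0.071·(5.7) = -0.4047
  SO₂ term: 0.0129·7.7^0.44·exp(0.046·92-0.4047) = 1.455
  Cl⁻ term: 0.0175·14.8^0.57·exp(0.008·92+0.085·15.7) = 0.6446
  sum: 1.455 + 0.6446 → r_corr = 2.099 μm/a
  mass loss = 2.099 μm/a × 7.14 g/cm³ = 14.99 g·m⁻²·a⁻¹
Ordering by g·m⁻²·a⁻¹: copper (22.9) > zinc (15)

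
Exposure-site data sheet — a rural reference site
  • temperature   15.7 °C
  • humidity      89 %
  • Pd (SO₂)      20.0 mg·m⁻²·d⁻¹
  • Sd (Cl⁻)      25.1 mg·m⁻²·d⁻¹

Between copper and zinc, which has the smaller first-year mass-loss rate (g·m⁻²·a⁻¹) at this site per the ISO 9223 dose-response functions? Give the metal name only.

zinc

copper: T>10 °C ⇒ hinge -0.080·(15.7−10) = -0.4560
  Pd branch = 0.0053·Pd^0.26·e^(0.059·RH+f) = 1.396 μm/a
  Sd branch = 0.01025·Sd^0.27·e^(0.036·RH+0.049·T) = 1.301 μm/a
  sum: 1.396 + 1.301 → r_corr = 2.697 μm/a
  mass loss = 2.697 μm/a × 8.96 g/cm³ = 24.17 g·m⁻²·a⁻¹
zinc: temperature factor f = -0.071·(5.7) = -0.4047
  SO₂ term: 0.0129·20.0^0.44·exp(0.046·89-0.4047) = 1.929
  Cl⁻ term: 0.0175·25.1^0.57·exp(0.008·89+0.085·15.7) = 0.8504
  sum: 1.929 + 0.8504 → r_corr = 2.779 μm/a
  mass loss = 2.779 μm/a × 7.14 g/cm³ = 19.84 g·m⁻²·a⁻¹
Ordering by g·m⁻²·a⁻¹: copper (24.2) > zinc (19.8)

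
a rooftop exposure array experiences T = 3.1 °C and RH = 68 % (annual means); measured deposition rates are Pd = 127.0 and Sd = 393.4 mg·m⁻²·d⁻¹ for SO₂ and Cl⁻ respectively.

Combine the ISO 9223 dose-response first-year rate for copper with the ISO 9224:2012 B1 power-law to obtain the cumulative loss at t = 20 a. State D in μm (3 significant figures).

D(20) = 8.30 μm

copper: T≤10 °C ⇒ hinge +0.126·(3.1−10) = -0.8694
  sulphur-dioxide contribution → 0.4326 μm/a
  chloride contribution → 0.6926 μm/a
  total first-year rate 1.125 μm/a
ISO 9224: D(t) = r_corr · t^b with b = 0.667 (copper, B1)
  D(20) = 1.125 × 20^0.667 = 1.125 × 7.375 = 8.298 μm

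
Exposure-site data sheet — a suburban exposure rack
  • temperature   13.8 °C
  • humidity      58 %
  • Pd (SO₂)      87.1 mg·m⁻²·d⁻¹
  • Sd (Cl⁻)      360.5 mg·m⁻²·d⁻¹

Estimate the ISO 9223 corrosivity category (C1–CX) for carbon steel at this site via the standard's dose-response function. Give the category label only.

carbon steel: T>10 °C ⇒ hinge -0.054·(13.8−10) = -0.2052
  SO₂ term: 1.77·87.1^0.52·exp(0.02·58-0.2052) = 46.93
  Cl⁻ term: 0.102·360.5^0.62·exp(0.033·58+0.04·13.8) = 46.22
  r_corr = 46.93 + 46.22 = 93.15 μm/a
Category bounds: 80…200 μm/a bracket r_corr ⇒ C5

C5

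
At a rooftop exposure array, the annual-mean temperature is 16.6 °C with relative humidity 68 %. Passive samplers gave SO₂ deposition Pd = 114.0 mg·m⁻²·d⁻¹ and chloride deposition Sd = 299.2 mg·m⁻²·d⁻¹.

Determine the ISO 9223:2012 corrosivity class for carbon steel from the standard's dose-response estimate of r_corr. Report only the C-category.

carbon steel: f(T) = -0.054·(T−10) [T>10 °C] = -0.3564
  sulphur-dioxide contribution → 56.68 μm/a
  chloride contribution → 64.07 μm/a
  ⇒ r_corr(carbon steel) = 120.7 μm/a
ISO 9223 Table 2 (carbon steel): 80 < 121 ≤ 200 μm/a ⇒ C5

C5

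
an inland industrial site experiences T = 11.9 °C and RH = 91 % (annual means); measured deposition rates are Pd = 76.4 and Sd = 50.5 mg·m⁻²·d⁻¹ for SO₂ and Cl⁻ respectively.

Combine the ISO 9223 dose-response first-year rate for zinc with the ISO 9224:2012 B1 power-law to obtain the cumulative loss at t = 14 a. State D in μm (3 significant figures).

D(14) = 50.7 μm

zinc: T>10 °C ⇒ hinge -0.071·(11.9−10) = -0.1349
  sulphur-dioxide contribution → 4.995 μm/a
  chloride contribution → 0.9319 μm/a
  total first-year rate 5.927 μm/a
Power-law: D(14) = r_corr · 14^0.813
  D(14) = 5.927 × 14^0.813 = 5.927 × 8.547 = 50.65 μm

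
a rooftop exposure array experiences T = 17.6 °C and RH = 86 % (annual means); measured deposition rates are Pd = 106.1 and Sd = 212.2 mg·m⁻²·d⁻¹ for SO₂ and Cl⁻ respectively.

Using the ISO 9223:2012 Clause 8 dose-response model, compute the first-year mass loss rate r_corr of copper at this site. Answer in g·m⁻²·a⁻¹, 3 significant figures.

r_corr = 34.3 g·m⁻²·a⁻¹

copper: T>10 °C ⇒ hinge -0.080·(17.6−10) = -0.6080
  Pd branch = 0.0053·Pd^0.26·e^(0.059·RH+f) = 1.551 μm/a
  Cl⁻ term: 0.01025·212.2^0.27·exp(0.036·86+0.049·17.6) = 2.281
  r_corr = 1.551 + 2.281 = 3.831 μm/a
Convert to mass loss: 3.831 μm/a × 8.96 g/cm³ = 34.33 g·m⁻²·a⁻¹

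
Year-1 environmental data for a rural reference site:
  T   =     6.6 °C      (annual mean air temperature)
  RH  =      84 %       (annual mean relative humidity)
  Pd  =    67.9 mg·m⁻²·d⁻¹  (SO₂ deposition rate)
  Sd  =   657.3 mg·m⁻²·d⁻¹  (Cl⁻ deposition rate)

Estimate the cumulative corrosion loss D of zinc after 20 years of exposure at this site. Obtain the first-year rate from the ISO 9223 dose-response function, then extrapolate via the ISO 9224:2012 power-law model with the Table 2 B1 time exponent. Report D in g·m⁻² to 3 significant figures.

zinc: f(T) = +0.038·(T−10) [T≤10 °C] = -0.1292
  sulphur-dioxide contribution → 3.456 μm/a
  chloride contribution → 2.425 μm/a
  total first-year rate 5.881 μm/a
Long-term exponent b (ISO 9224 Table 2, B1) = 0.813
  D(20) = 5.881 × 20^0.813 = 5.881 × 11.42 = 67.17 μm
  Mass loss = 67.17 μm × 7.14 g/cm³ = 479.6 g·m⁻²

D(20) = 480 g·m⁻²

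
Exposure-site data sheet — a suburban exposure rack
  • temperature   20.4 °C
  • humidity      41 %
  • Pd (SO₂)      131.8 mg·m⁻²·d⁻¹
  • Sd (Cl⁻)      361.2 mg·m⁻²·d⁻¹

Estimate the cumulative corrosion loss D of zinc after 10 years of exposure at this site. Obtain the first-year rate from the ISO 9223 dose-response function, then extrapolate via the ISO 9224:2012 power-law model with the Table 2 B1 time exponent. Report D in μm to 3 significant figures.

zinc: T>10 °C ⇒ hinge -0.071·(20.4−10) = -0.7384
  sulphur-dioxide contribution → 0.3481 μm/a
  chloride contribution → 3.949 μm/a
  total first-year rate 4.297 μm/a
Power-law: D(10) = r_corr · 10^0.813
  D(10) = 4.297 × 10^0.813 = 4.297 × 6.501 = 27.94 μm

D(10) = 27.9 μm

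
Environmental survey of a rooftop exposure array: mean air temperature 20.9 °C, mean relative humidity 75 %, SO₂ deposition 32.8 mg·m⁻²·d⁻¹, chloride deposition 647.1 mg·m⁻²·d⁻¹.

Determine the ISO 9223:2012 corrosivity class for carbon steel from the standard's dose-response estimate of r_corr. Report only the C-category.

C5

carbon steel: f(T) = -0.054·(T−10) [T>10 °C] = -0.5886
  sulphur-dioxide contribution → 27.04 μm/a
  chloride contribution → 154.7 μm/a
  ⇒ r_corr(carbon steel) = 181.7 μm/a
182 μm/a falls in (80, 200] for carbon steel → category C5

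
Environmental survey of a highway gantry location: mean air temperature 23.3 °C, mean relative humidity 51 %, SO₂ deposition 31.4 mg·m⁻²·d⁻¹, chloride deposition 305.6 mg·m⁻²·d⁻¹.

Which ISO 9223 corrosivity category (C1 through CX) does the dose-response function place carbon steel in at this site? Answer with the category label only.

carbon steel: f(T) = -0.054·(T−10) [T>10 °C] = -0.7182
  sulphur-dioxide contribution → 14.37 μm/a
  chloride contribution → 48.43 μm/a
  ⇒ r_corr(carbon steel) = 62.8 μm/a
Category bounds: 50…80 μm/a bracket r_corr ⇒ C4

C4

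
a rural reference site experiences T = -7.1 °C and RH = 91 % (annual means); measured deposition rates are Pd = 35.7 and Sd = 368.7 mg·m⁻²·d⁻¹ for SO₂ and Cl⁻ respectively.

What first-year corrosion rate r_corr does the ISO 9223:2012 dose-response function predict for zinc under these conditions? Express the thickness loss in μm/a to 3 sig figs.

r_corr = 2.71 μm/a

zinc: temperature factor f = +0.038·(-17.1) = -0.6498
  Pd branch = 0.0129·Pd^0.44·e^(0.046·RH+f) = 2.136 μm/a
  Sd branch = 0.0175·Sd^0.57·e^(0.008·RH+0.085·T) = 0.5756 μm/a
  r_corr = 2.136 + 0.5756 = 2.711 μm/a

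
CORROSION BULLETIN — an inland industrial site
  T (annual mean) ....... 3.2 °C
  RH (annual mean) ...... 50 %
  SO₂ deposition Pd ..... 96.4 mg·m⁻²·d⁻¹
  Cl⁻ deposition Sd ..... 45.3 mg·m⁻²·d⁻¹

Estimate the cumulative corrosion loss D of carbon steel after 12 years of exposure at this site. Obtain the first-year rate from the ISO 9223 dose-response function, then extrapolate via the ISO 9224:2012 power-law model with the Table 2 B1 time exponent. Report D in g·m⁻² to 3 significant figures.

carbon steel: temperature factor f = +0.150·(-6.8) = -1.0200
  Pd branch = 1.77·Pd^0.52·e^(0.02·RH+f) = 18.66 μm/a
  Sd branch = 0.102·Sd^0.62·e^(0.033·RH+0.04·T) = 6.42 μm/a
  sum: 18.66 + 6.42 → r_corr = 25.08 μm/a
Power-law: D(12) = r_corr · 12^0.523
  D(12) = 25.08 × 12^0.523 = 25.08 × 3.668 = 92.01 μm
  Mass loss = 92.01 μm × 7.85 g/cm³ = 722.2 g·m⁻²

D(12) = 722 g·m⁻²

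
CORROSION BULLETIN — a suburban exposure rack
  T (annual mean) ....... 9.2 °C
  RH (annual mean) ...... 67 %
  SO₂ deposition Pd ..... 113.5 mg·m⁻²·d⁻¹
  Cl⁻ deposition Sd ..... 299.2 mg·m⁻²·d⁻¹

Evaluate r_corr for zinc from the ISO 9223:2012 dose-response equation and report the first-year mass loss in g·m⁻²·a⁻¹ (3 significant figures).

zinc: f(T) = +0.038·(T−10) [T≤10 °C] = -0.0304
  Pd branch = 0.0129·Pd^0.44·e^(0.046·RH+f) = 2.188 μm/a
  Cl⁻ term: 0.0175·299.2^0.57·exp(0.008·67+0.085·9.2) = 1.686
  sum: 2.188 + 1.686 → r_corr = 3.874 μm/a
Convert to mass loss: 3.874 μm/a × 7.14 g/cm³ = 27.66 g·m⁻²·a⁻¹

r_corr = 27.7 g·m⁻²·a⁻¹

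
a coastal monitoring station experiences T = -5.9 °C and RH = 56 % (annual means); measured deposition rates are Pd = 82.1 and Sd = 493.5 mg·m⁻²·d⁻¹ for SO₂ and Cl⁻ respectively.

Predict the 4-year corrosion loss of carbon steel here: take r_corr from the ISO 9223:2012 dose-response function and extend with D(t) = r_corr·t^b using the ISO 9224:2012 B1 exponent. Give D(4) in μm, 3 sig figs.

carbon steel: T≤10 °C ⇒ hinge +0.150·(-5.9−10) = -2.3850
  SO₂ term: 1.77·82.1^0.52·exp(0.02·56-2.3850) = 4.944
  Cl⁻ term: 0.102·493.5^0.62·exp(0.033·56+0.04·-5.9) = 23.91
  r_corr = 4.944 + 23.91 = 28.85 μm/a
Long-term exponent b (ISO 9224 Table 2, B1) = 0.523
  D(4) = 28.85 × 4^0.523 = 28.85 × 2.065 = 59.57 μm

D(4) = 59.6 μm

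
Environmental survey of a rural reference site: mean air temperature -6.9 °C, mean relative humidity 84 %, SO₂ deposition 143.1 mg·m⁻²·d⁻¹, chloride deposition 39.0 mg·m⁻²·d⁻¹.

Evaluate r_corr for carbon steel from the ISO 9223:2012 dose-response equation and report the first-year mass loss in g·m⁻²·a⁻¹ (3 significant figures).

r_corr = 172 g·m⁻²·a⁻¹

carbon steel: temperature factor f = +0.150·(-16.9) = -2.5350
  Pd branch = 1.77·Pd^0.52·e^(0.02·RH+f) = 9.945 μm/a
  Cl⁻ term: 0.102·39.0^0.62·exp(0.033·84+0.04·-6.9) = 12
  sum: 9.945 + 12 → r_corr = 21.94 μm/a
Convert to mass loss: 21.94 μm/a × 7.85 g/cm³ = 172.2 g·m⁻²·a⁻¹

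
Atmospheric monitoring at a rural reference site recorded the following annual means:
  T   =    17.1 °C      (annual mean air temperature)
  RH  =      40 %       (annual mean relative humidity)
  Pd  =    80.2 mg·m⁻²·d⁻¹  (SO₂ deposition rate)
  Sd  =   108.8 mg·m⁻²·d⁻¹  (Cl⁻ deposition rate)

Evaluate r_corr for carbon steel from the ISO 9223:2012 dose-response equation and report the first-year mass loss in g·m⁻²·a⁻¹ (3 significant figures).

r_corr = 315 g·m⁻²·a⁻¹

carbon steel: f(T) = -0.054·(T−10) [T>10 °C] = -0.3834
  sulphur-dioxide contribution → 26.25 μm/a
  chloride contribution → 13.86 μm/a
  ⇒ r_corr(carbon steel) = 40.1 μm/a
Convert to mass loss: 40.1 μm/a × 7.85 g/cm³ = 314.8 g·m⁻²·a⁻¹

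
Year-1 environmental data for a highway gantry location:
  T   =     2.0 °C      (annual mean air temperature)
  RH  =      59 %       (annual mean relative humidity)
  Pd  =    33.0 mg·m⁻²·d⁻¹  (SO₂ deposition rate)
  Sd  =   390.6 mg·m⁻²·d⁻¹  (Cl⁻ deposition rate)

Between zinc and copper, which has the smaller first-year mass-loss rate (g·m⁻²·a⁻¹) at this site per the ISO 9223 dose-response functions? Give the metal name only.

copper

zinc: f(T) = +0.038·(T−10) [T≤10 °C] = -0.3040
  sulphur-dioxide contribution → 0.6689 μm/a
  chloride contribution → 0.998 μm/a
  total first-year rate 1.667 μm/a
  mass loss = 1.667 μm/a × 7.14 g/cm³ = 11.9 g·m⁻²·a⁻¹
copper: temperature factor f = +0.126·(-8.0) = -1.0080
  sulphur-dioxide contribution → 0.156 μm/a
  chloride contribution → 0.4737 μm/a
  total first-year rate 0.6297 μm/a
  mass loss = 0.6297 μm/a × 8.96 g/cm³ = 5.642 g·m⁻²·a⁻¹
Ordering by g·m⁻²·a⁻¹: zinc (11.9) > copper (5.64)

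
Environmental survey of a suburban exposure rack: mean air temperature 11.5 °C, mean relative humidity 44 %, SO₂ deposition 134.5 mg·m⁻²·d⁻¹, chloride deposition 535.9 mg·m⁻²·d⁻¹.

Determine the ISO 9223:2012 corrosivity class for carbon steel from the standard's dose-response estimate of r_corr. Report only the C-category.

carbon steel: temperature factor f = -0.054·(1.5) = -0.0810
  Pd branch = 1.77·Pd^0.52·e^(0.02·RH+f) = 50.34 μm/a
  Cl⁻ term: 0.102·535.9^0.62·exp(0.033·44+0.04·11.5) = 33.96
  sum: 50.34 + 33.96 → r_corr = 84.3 μm/a
84.3 μm/a falls in (80, 200] for carbon steel → category C5

C5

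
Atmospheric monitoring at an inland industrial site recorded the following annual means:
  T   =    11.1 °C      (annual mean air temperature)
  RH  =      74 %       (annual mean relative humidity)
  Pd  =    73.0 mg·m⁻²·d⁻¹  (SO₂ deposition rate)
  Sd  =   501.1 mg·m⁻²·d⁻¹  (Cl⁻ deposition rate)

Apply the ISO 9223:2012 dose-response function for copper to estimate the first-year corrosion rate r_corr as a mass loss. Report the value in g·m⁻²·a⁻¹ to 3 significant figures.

r_corr = 22.6 g·m⁻²·a⁻¹

copper: T>10 °C ⇒ hinge -0.080·(11.1−10) = -0.0880
  Pd branch = 0.0053·Pd^0.26·e^(0.059·RH+f) = 1.166 μm/a
  Sd branch = 0.01025·Sd^0.27·e^(0.036·RH+0.049·T) = 1.358 μm/a
  sum: 1.166 + 1.358 → r_corr = 2.524 μm/a
Convert to mass loss: 2.524 μm/a × 8.96 g/cm³ = 22.61 g·m⁻²·a⁻¹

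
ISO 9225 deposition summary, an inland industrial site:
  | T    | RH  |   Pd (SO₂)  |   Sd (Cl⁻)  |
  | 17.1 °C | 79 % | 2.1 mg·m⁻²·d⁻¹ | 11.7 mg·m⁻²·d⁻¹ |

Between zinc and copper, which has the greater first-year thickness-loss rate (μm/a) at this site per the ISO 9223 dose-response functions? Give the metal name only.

zinc: T>10 °C ⇒ hinge -0.071·(17.1−10) = -0.5041
  Pd branch = 0.0129·Pd^0.44·e^(0.046·RH+f) = 0.4089 μm/a
  Cl⁻ term: 0.0175·11.7^0.57·exp(0.008·79+0.085·17.1) = 0.5723
  r_corr = 0.4089 + 0.5723 = 0.9812 μm/a
copper: temperature factor f = -0.080·(7.1) = -0.5680
  SO₂ term: 0.0053·2.1^0.26·exp(0.059·79-0.5680) = 0.3851
  Sd branch = 0.01025·Sd^0.27·e^(0.036·RH+0.049·T) = 0.791 μm/a
  sum: 0.3851 + 0.791 → r_corr = 1.176 μm/a
Ordering by μm/a: copper (1.18) > zinc (0.981)

copper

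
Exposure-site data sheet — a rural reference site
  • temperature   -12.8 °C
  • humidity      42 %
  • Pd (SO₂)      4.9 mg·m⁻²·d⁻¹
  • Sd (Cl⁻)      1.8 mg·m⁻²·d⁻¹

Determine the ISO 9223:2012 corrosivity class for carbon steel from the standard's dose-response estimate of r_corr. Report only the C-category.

carbon steel: T≤10 °C ⇒ hinge +0.150·(-12.8−10) = -3.4200
  Pd branch = 1.77·Pd^0.52·e^(0.02·RH+f) = 0.3065 μm/a
  Cl⁻ term: 0.102·1.8^0.62·exp(0.033·42+0.04·-12.8) = 0.3519
  sum: 0.3065 + 0.3519 → r_corr = 0.6584 μm/a
Category bounds: 0…1.3 μm/a bracket r_corr ⇒ C1

C1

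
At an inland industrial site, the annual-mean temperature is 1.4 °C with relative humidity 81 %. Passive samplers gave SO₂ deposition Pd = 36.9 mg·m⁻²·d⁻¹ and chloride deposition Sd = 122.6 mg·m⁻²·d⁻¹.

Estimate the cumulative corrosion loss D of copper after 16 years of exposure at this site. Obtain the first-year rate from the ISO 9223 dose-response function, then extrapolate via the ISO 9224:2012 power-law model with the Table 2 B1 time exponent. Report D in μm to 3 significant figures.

D(16) = 8.19 μm

copper: temperature factor f = +0.126·(-8.6) = -1.0836
  SO₂ term: 0.0053·36.9^0.26·exp(0.059·81-1.0836) = 0.5452
  Sd branch = 0.01025·Sd^0.27·e^(0.036·RH+0.049·T) = 0.7427 μm/a
  r_corr = 0.5452 + 0.7427 = 1.288 μm/a
Long-term exponent b (ISO 9224 Table 2, B1) = 0.667
  D(16) = 1.288 × 16^0.667 = 1.288 × 6.355 = 8.186 μm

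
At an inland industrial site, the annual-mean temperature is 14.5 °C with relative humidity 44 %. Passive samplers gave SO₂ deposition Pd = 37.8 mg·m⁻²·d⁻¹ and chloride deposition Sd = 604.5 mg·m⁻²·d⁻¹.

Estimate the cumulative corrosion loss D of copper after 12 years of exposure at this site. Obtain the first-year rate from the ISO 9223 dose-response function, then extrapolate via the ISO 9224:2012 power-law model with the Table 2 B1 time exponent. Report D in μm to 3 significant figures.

copper: T>10 °C ⇒ hinge -0.080·(14.5−10) = -0.3600
  sulphur-dioxide contribution → 0.1275 μm/a
  chloride contribution → 0.573 μm/a
  total first-year rate 0.7005 μm/a
ISO 9224: D(t) = r_corr · t^b with b = 0.667 (copper, B1)
  D(12) = 0.7005 × 12^0.667 = 0.7005 × 5.246 = 3.675 μm

D(12) = 3.67 μm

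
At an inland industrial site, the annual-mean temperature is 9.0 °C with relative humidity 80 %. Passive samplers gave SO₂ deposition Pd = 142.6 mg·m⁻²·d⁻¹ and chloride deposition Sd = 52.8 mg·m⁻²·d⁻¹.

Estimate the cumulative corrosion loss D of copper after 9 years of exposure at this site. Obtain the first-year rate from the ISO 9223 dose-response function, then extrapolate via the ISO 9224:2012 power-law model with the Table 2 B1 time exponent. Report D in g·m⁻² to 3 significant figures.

D(9) = 106 g·m⁻²

copper: temperature factor f = +0.126·(-1.0) = -0.1260
  SO₂ term: 0.0053·142.6^0.26·exp(0.059·80-0.1260) = 1.903
  Sd branch = 0.01025·Sd^0.27·e^(0.036·RH+0.049·T) = 0.8282 μm/a
  sum: 1.903 + 0.8282 → r_corr = 2.731 μm/a
ISO 9224: D(t) = r_corr · t^b with b = 0.667 (copper, B1)
  D(9) = 2.731 × 9^0.667 = 2.731 × 4.33 = 11.83 μm
  Mass loss = 11.83 μm × 8.96 g/cm³ = 106 g·m⁻²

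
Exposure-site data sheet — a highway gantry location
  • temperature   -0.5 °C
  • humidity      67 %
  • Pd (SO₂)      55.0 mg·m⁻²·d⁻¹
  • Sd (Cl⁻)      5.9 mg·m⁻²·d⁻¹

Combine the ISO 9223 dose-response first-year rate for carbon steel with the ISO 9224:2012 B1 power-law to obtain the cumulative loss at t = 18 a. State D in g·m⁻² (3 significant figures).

D(18) = 498 g·m⁻²

carbon steel: T≤10 °C ⇒ hinge +0.150·(-0.5−10) = -1.5750
  Pd branch = 1.77·Pd^0.52·e^(0.02·RH+f) = 11.24 μm/a
  Cl⁻ term: 0.102·5.9^0.62·exp(0.033·67+0.04·-0.5) = 2.742
  sum: 11.24 + 2.742 → r_corr = 13.99 μm/a
Long-term exponent b (ISO 9224 Table 2, B1) = 0.523
  D(18) = 13.99 × 18^0.523 = 13.99 × 4.534 = 63.41 μm
  Mass loss = 63.41 μm × 7.85 g/cm³ = 497.8 g·m⁻²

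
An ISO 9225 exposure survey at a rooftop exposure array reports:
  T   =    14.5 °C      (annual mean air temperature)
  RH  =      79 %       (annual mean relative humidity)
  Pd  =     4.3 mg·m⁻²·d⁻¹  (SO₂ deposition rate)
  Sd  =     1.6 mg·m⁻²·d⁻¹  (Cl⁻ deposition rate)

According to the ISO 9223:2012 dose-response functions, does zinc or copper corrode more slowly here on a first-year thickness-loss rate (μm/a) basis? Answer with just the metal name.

zinc: f(T) = -0.071·(T−10) [T>10 °C] = -0.3195
  sulphur-dioxide contribution → 0.6742 μm/a
  chloride contribution → 0.1476 μm/a
  ⇒ r_corr(zinc) = 0.8218 μm/a
copper: T>10 °C ⇒ hinge -0.080·(14.5−10) = -0.3600
  sulphur-dioxide contribution → 0.5713 μm/a
  chloride contribution → 0.4069 μm/a
  ⇒ r_corr(copper) = 0.9783 μm/a
Ordering by μm/a: copper (0.978) > zinc (0.822)

zinc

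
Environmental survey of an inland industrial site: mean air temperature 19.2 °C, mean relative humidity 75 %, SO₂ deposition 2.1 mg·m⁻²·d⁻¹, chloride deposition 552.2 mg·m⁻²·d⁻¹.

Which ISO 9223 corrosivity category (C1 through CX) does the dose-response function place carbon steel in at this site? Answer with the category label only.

carbon steel: temperature factor f = -0.054·(9.2) = -0.4968
  sulphur-dioxide contribution → 7.099 μm/a
  chloride contribution → 131 μm/a
  total first-year rate 138.1 μm/a
138 μm/a falls in (80, 200] for carbon steel → category C5

C5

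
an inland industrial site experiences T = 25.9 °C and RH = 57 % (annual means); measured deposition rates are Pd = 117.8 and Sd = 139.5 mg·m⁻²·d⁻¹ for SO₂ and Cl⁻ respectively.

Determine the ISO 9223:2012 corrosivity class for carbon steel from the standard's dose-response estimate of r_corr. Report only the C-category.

carbon steel: temperature factor f = -0.054·(15.9) = -0.8586
  Pd branch = 1.77·Pd^0.52·e^(0.02·RH+f) = 28 μm/a
  Sd branch = 0.102·Sd^0.62·e^(0.033·RH+0.04·T) = 40.28 μm/a
  sum: 28 + 40.28 → r_corr = 68.28 μm/a
Category bounds: 50…80 μm/a bracket r_corr ⇒ C4

C4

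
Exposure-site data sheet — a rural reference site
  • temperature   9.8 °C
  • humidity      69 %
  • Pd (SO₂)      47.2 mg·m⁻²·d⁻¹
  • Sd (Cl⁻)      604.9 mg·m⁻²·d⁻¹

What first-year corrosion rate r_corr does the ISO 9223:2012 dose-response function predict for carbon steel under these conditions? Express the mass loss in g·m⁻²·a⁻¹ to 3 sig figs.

carbon steel: f(T) = +0.150·(T−10) [T≤10 °C] = -0.0300
  Pd branch = 1.77·Pd^0.52·e^(0.02·RH+f) = 50.67 μm/a
  Cl⁻ term: 0.102·604.9^0.62·exp(0.033·69+0.04·9.8) = 78.05
  sum: 50.67 + 78.05 → r_corr = 128.7 μm/a
Convert to mass loss: 128.7 μm/a × 7.85 g/cm³ = 1010 g·m⁻²·a⁻¹

r_corr = 1.01e+03 g·m⁻²·a⁻¹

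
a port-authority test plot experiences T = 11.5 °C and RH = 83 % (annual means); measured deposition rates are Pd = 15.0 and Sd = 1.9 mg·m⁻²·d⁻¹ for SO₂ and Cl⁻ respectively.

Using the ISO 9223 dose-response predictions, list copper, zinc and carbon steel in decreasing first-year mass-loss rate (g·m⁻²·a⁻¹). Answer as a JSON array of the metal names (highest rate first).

["carbon steel", "copper", "zinc"]

copper: f(T) = -0.080·(T−10) [T>10 °C] = -0.1200
  Pd branch = 0.0053·Pd^0.26·e^(0.059·RH+f) = 1.273 μm/a
  Sd branch = 0.01025·Sd^0.27·e^(0.036·RH+0.049·T) = 0.425 μm/a
  sum: 1.273 + 0.425 → r_corr = 1.698 μm/a
  mass loss = 1.698 μm/a × 8.96 g/cm³ = 15.21 g·m⁻²·a⁻¹
zinc: temperature factor f = -0.071·(1.5) = -0.1065
  Pd branch = 0.0129·Pd^0.44·e^(0.046·RH+f) = 1.738 μm/a
  Sd branch = 0.0175·Sd^0.57·e^(0.008·RH+0.085·T) = 0.1303 μm/a
  r_corr = 1.738 + 0.1303 = 1.868 μm/a
  mass loss = 1.868 μm/a × 7.14 g/cm³ = 13.34 g·m⁻²·a⁻¹
carbon steel: f(T) = -0.054·(T−10) [T>10 °C] = -0.0810
  SO₂ term: 1.77·15.0^0.52·exp(0.02·83-0.0810) = 35.1
  Cl⁻ term: 0.102·1.9^0.62·exp(0.033·83+0.04·11.5) = 3.722
  sum: 35.1 + 3.722 → r_corr = 38.82 μm/a
  mass loss = 38.82 μm/a × 7.85 g/cm³ = 304.7 g·m⁻²·a⁻¹
Ordering by g·m⁻²·a⁻¹: carbon steel (305) > copper (15.2) > zinc (13.3)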